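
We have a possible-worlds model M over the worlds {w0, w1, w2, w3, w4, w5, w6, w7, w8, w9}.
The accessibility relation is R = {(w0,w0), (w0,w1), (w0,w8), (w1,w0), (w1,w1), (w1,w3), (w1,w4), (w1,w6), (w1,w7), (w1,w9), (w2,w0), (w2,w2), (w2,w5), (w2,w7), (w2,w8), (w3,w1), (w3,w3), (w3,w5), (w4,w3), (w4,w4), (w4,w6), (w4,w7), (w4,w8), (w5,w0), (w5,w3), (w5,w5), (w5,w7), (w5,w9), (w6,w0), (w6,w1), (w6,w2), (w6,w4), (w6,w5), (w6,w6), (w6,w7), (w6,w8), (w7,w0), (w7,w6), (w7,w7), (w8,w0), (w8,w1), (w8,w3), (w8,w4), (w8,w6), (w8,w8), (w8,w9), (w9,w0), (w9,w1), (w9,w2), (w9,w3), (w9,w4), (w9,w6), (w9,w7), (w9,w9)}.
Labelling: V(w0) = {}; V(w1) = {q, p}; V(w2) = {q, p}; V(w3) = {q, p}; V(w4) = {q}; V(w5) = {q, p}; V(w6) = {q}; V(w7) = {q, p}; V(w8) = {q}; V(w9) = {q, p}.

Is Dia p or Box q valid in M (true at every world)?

Let φ = Dia p or Box q. Evaluate φ at each world:
  w0 (successors {w0, w1, w8}): φ is true.
  w1 (successors {w0, w1, w3, w4, w6, w7, w9}): φ is true.
  w2 (successors {w0, w2, w5, w7, w8}): φ is true.
  w3 (successors {w1, w3, w5}): φ is true.
  w4 (successors {w3, w4, w6, w7, w8}): φ is true.
  w5 (successors {w0, w3, w5, w7, w9}): φ is true.
  w6 (successors {w0, w1, w2, w4, w5, w6, w7, w8}): φ is true.
  w7 (successors {w0, w6, w7}): φ is true.
  w8 (successors {w0, w1, w3, w4, w6, w8, w9}): φ is true.
  w9 (successors {w0, w1, w2, w3, w4, w6, w7, w9}): φ is true.
For instance, at w5:
  At w5: Dia p is true, Box q is false, so Dia p or Box q is true.
    At w5: Dia p requires p at some successor in {w0, w3, w5, w7, w9}.
      p holds at w3, so Dia p is true at w5.
    At w5: Box q requires q at every successor {w0, w3, w5, w7, w9}.
      q fails at w0, so Box q is false at w5.

Yes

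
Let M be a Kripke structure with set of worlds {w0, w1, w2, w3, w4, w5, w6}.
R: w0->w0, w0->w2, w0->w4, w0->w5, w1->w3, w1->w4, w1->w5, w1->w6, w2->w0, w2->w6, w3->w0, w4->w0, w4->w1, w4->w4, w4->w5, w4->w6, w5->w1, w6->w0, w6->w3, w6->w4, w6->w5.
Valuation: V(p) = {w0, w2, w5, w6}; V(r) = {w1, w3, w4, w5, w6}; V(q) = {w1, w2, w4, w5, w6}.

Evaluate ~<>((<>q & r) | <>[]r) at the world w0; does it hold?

At w0: <>((<>q & r) | <>[]r) is true, so ~<>((<>q & r) | <>[]r) is false.
  At w0: <>((<>q & r) | <>[]r) requires (<>q & r) | <>[]r at some successor in {w0, w2, w4, w5}.
    (<>q & r) | <>[]r holds at w0, so <>((<>q & r) | <>[]r) is true at w0.
      At w0: <>q & r is false, <>[]r is true, so (<>q & r) | <>[]r is true.

No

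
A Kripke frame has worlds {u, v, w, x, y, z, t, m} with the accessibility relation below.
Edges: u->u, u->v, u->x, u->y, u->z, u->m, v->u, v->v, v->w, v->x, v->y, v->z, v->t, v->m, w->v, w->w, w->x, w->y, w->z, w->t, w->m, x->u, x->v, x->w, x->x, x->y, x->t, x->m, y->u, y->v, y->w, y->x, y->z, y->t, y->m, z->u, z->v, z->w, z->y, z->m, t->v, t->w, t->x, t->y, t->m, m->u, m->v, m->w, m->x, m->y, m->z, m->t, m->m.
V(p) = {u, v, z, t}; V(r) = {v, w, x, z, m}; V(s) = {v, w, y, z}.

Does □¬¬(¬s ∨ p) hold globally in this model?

No

Let φ = □¬¬(¬s ∨ p). Evaluate φ at each world:
  u (successors {u, v, x, y, z, m}): φ is false.
  v (successors {u, v, w, x, y, z, t, m}): φ is false.
  w (successors {v, w, x, y, z, t, m}): φ is false.
  x (successors {u, v, w, x, y, t, m}): φ is false.
  y (successors {u, v, w, x, z, t, m}): φ is false.
  z (successors {u, v, w, y, m}): φ is false.
  t (successors {v, w, x, y, m}): φ is false.
  m (successors {u, v, w, x, y, z, t, m}): φ is false.
Detail at u (counterexample):
  At u: □¬¬(¬s ∨ p) requires ¬¬(¬s ∨ p) at every successor {u, v, x, y, z, m}.
    ¬¬(¬s ∨ p) fails at y, so □¬¬(¬s ∨ p) is false at u.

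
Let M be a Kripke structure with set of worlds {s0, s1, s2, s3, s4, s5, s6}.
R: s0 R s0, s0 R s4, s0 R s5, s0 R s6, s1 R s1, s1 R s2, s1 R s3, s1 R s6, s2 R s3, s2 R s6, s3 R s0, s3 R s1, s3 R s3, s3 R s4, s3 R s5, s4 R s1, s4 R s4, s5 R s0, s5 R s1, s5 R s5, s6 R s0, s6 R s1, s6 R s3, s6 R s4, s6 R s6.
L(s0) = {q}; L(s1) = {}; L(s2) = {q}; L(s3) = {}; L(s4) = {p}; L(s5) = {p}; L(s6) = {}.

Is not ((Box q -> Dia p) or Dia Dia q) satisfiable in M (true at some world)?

Let φ = not ((Box q -> Dia p) or Dia Dia q). Evaluate φ at each world:
  s0 (successors {s0, s4, s5, s6}): φ is false.
  s1 (successors {s1, s2, s3, s6}): φ is false.
  s2 (successors {s3, s6}): φ is false.
  s3 (successors {s0, s1, s3, s4, s5}): φ is false.
  s4 (successors {s1, s4}): φ is false.
  s5 (successors {s0, s1, s5}): φ is false.
  s6 (successors {s0, s1, s3, s4, s6}): φ is false.
For instance, at s3:
  At s3: (Box q -> Dia p) or Dia Dia q is true, so not ((Box q -> Dia p) or Dia Dia q) is false.
    At s3: Box q -> Dia p is true, Dia Dia q is true, so (Box q -> Dia p) or Dia Dia q is true.
      At s3: Box q is false, Dia p is true, so Box q -> Dia p is true.
      At s3: Dia Dia q requires Dia q at some successor in {s0, s1, s3, s4, s5}.
        Dia q holds at s0, so Dia Dia q is true at s3.

No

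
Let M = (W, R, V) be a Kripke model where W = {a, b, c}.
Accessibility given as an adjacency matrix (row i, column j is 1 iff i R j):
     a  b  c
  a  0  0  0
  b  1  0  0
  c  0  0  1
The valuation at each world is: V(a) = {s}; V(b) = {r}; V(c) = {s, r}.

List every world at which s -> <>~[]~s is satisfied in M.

b, c

Let φ = s -> <>~[]~s. Evaluate φ at each world:
  a (successors ∅): φ is false.
  b (successors {a}): φ is true.
  c (successors {c}): φ is true.
For instance, at b:
  At b: s is false, <>~[]~s is false, so s -> <>~[]~s is true.
    At b: <>~[]~s requires ~[]~s at some successor in {a}.
      At a: ~[]~s is false.
    So <>~[]~s is false at b.
Satisfying worlds: {b, c}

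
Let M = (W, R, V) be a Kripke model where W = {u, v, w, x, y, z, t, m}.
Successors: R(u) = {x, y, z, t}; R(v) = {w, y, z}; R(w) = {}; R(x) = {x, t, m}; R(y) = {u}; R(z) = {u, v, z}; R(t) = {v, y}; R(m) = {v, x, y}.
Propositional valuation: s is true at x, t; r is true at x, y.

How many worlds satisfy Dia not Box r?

7

Recall that Box ψ holds at a world iff ψ holds at every accessible world, and Dia ψ holds iff ψ holds at some accessible world.
Let φ = Dia not Box r. Evaluate φ at each world:
  u (successors {x, y, z, t}): φ is true.
  v (successors {w, y, z}): φ is true.
  w (successors ∅): φ is false.
  x (successors {x, t, m}): φ is true.
  y (successors {u}): φ is true.
  z (successors {u, v, z}): φ is true.
  t (successors {v, y}): φ is true.
  m (successors {v, x, y}): φ is true.
For instance, at z:
  At z: Dia not Box r requires not Box r at some successor in {u, v, z}.
    not Box r holds at u, so Dia not Box r is true at z.
      At u: Box r is false, so not Box r is true.
Satisfying worlds: {u, v, x, y, z, t, m}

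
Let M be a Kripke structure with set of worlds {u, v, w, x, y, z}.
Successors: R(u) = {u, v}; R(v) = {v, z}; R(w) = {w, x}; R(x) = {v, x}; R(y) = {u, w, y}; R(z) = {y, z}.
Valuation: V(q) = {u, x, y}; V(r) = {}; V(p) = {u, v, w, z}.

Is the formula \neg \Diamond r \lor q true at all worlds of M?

Yes

Let φ = \neg \Diamond r \lor q. Evaluate φ at each world:
  u (successors {u, v}): φ is true.
  v (successors {v, z}): φ is true.
  w (successors {w, x}): φ is true.
  x (successors {v, x}): φ is true.
  y (successors {u, w, y}): φ is true.
  z (successors {y, z}): φ is true.
For instance, at z:
  At z: \neg \Diamond r is true, q is false, so \neg \Diamond r \lor q is true.
    At z: \Diamond r is false, so \neg \Diamond r is true.
      At z: \Diamond r requires r at some successor in {y, z}.
        At y: r is false.
        At z: r is false.
      So \Diamond r is false at z.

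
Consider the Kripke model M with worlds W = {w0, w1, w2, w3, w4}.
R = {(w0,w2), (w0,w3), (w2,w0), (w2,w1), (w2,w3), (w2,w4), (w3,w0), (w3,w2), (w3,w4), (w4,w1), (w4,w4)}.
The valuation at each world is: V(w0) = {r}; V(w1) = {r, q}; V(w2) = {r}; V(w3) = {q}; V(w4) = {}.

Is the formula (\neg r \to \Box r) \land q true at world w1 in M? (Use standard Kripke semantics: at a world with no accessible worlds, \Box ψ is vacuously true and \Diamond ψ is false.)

Yes

At w1: \neg r \to \Box r is true, q is true, so (\neg r \to \Box r) \land q is true.
  At w1: \neg r is false, \Box r is true, so \neg r \to \Box r is true.
    At w1: no accessible worlds, so \Box r holds vacuously.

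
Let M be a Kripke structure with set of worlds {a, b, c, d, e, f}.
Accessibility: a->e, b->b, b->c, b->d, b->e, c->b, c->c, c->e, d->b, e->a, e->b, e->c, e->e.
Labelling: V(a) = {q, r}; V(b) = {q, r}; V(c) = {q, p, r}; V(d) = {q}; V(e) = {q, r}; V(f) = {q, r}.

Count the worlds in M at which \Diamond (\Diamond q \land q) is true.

Let φ = \Diamond (\Diamond q \land q). Evaluate φ at each world:
  a (successors {e}): φ is true.
  b (successors {b, c, d, e}): φ is true.
  c (successors {b, c, e}): φ is true.
  d (successors {b}): φ is true.
  e (successors {a, b, c, e}): φ is true.
  f (successors ∅): φ is false.
For instance, at d:
  At d: \Diamond (\Diamond q \land q) requires \Diamond q \land q at some successor in {b}.
    \Diamond q \land q holds at b, so \Diamond (\Diamond q \land q) is true at d.
      At b: \Diamond q is true, q is true, so \Diamond q \land q is true.
Satisfying worlds: {a, b, c, d, e}

5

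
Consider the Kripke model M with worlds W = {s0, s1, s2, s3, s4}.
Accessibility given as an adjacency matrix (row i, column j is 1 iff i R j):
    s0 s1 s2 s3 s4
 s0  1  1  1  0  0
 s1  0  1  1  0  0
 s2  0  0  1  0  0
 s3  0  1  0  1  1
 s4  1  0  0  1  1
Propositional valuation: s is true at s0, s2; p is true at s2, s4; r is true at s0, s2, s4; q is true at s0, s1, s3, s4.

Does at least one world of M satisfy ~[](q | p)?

No

Recall that []ψ holds at a world iff ψ holds at every accessible world, and <>ψ holds iff ψ holds at some accessible world.
Let φ = ~[](q | p). Evaluate φ at each world:
  s0 (successors {s0, s1, s2}): φ is false.
  s1 (successors {s1, s2}): φ is false.
  s2 (successors {s2}): φ is false.
  s3 (successors {s1, s3, s4}): φ is false.
  s4 (successors {s0, s3, s4}): φ is false.
For instance, at s0:
  At s0: [](q | p) is true, so ~[](q | p) is false.
    At s0: [](q | p) requires q | p at every successor {s0, s1, s2}.
      At s0: q | p is true.
      At s1: q | p is true.
      At s2: q | p is true.
    So [](q | p) is true at s0.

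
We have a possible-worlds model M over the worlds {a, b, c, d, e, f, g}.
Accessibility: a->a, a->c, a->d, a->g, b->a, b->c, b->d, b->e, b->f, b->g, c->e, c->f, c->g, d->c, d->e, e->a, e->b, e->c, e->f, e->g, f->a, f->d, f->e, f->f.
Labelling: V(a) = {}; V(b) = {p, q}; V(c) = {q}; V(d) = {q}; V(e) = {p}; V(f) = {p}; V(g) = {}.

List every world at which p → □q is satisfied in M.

Recall that □ψ holds at a world iff ψ holds at every accessible world, and ◇ψ holds iff ψ holds at some accessible world.
Let φ = p → □q. Evaluate φ at each world:
  a (successors {a, c, d, g}): φ is true.
  b (successors {a, c, d, e, f, g}): φ is false.
  c (successors {e, f, g}): φ is true.
  d (successors {c, e}): φ is true.
  e (successors {a, b, c, f, g}): φ is false.
  f (successors {a, d, e, f}): φ is false.
  g (successors ∅): φ is true.
For instance, at d:
  At d: p is false, □q is false, so p → □q is true.
    At d: □q requires q at every successor {c, e}.
      q fails at e, so □q is false at d.
Satisfying worlds: {a, c, d, g}

a, c, d, g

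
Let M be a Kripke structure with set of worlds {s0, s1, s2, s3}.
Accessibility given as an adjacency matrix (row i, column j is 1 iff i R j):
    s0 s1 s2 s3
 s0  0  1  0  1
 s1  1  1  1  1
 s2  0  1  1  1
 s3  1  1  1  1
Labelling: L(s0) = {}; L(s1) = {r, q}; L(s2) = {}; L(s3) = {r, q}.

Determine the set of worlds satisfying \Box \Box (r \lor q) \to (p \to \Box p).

s0, s1, s2, s3

Recall that \Box ψ holds at a world iff ψ holds at every accessible world, and \Diamond ψ holds iff ψ holds at some accessible world.
Let φ = \Box \Box (r \lor q) \to (p \to \Box p). Evaluate φ at each world:
  s0 (successors {s1, s3}): φ is true.
  s1 (successors {s0, s1, s2, s3}): φ is true.
  s2 (successors {s1, s2, s3}): φ is true.
  s3 (successors {s0, s1, s2, s3}): φ is true.
For instance, at s0:
  At s0: \Box \Box (r \lor q) is false, p \to \Box p is true, so \Box \Box (r \lor q) \to (p \to \Box p) is true.
    At s0: \Box \Box (r \lor q) requires \Box (r \lor q) at every successor {s1, s3}.
      \Box (r \lor q) fails at s1, so \Box \Box (r \lor q) is false at s0.
    At s0: p is false, \Box p is false, so p \to \Box p is true.
      At s0: \Box p requires p at every successor {s1, s3}.
        p fails at s1, so \Box p is false at s0.
Satisfying worlds: {s0, s1, s2, s3}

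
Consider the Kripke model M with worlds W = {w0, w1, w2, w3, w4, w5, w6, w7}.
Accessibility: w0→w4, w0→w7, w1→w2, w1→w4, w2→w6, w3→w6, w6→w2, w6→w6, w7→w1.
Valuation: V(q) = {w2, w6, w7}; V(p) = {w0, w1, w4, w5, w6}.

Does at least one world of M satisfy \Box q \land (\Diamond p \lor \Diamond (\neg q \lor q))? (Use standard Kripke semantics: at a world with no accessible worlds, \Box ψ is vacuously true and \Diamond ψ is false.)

Recall that \Box ψ holds at a world iff ψ holds at every accessible world, and \Diamond ψ holds iff ψ holds at some accessible world.
Let φ = \Box q \land (\Diamond p \lor \Diamond (\neg q \lor q)). Evaluate φ at each world:
  w0 (successors {w4, w7}): φ is false.
  w1 (successors {w2, w4}): φ is false.
  w2 (successors {w6}): φ is true.
  w3 (successors {w6}): φ is true.
  w4 (successors ∅): φ is false.
  w5 (successors ∅): φ is false.
  w6 (successors {w2, w6}): φ is true.
  w7 (successors {w1}): φ is false.
Detail at w2 (witness):
  At w2: \Box q is true, \Diamond p \lor \Diamond (\neg q \lor q) is true, so \Box q \land (\Diamond p \lor \Diamond (\neg q \lor q)) is true.
    At w2: \Box q requires q at every successor {w6}.
      At w6: q is true.
    So \Box q is true at w2.
    At w2: \Diamond p is true, \Diamond (\neg q \lor q) is true, so \Diamond p \lor \Diamond (\neg q \lor q) is true.
      At w2: \Diamond p requires p at some successor in {w6}.
        p holds at w6, so \Diamond p is true at w2.
      At w2: \Diamond (\neg q \lor q) requires \neg q \lor q at some successor in {w6}.
        \neg q \lor q holds at w6, so \Diamond (\neg q \lor q) is true at w2.

Yes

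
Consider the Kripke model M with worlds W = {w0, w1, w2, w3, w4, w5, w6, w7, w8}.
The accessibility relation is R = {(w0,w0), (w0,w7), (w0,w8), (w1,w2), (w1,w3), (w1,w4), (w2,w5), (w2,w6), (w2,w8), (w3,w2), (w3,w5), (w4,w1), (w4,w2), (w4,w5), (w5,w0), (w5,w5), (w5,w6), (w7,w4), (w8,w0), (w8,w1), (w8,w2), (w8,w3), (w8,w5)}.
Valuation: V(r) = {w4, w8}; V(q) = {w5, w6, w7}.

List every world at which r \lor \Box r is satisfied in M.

w4, w6, w7, w8

Let φ = r \lor \Box r. Evaluate φ at each world:
  w0 (successors {w0, w7, w8}): φ is false.
  w1 (successors {w2, w3, w4}): φ is false.
  w2 (successors {w5, w6, w8}): φ is false.
  w3 (successors {w2, w5}): φ is false.
  w4 (successors {w1, w2, w5}): φ is true.
  w5 (successors {w0, w5, w6}): φ is false.
  w6 (successors ∅): φ is true.
  w7 (successors {w4}): φ is true.
  w8 (successors {w0, w1, w2, w3, w5}): φ is true.
For instance, at w0:
  At w0: r is false, \Box r is false, so r \lor \Box r is false.
    At w0: \Box r requires r at every successor {w0, w7, w8}.
      r fails at w0, so \Box r is false at w0.
Satisfying worlds: {w4, w6, w7, w8}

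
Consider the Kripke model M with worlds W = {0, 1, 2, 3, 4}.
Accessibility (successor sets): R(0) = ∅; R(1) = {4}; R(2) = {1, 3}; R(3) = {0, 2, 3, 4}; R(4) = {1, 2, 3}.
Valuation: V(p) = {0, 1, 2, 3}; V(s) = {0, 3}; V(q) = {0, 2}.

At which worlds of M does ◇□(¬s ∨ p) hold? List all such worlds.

1, 2, 3, 4

Let φ = ◇□(¬s ∨ p). Evaluate φ at each world:
  0 (successors ∅): φ is false.
  1 (successors {4}): φ is true.
  2 (successors {1, 3}): φ is true.
  3 (successors {0, 2, 3, 4}): φ is true.
  4 (successors {1, 2, 3}): φ is true.
For instance, at 4:
  At 4: ◇□(¬s ∨ p) requires □(¬s ∨ p) at some successor in {1, 2, 3}.
    □(¬s ∨ p) holds at 1, so ◇□(¬s ∨ p) is true at 4.
      At 1: □(¬s ∨ p) requires ¬s ∨ p at every successor {4}.
        At 4: ¬s ∨ p is true.
      So □(¬s ∨ p) is true at 1.
Satisfying worlds: {1, 2, 3, 4}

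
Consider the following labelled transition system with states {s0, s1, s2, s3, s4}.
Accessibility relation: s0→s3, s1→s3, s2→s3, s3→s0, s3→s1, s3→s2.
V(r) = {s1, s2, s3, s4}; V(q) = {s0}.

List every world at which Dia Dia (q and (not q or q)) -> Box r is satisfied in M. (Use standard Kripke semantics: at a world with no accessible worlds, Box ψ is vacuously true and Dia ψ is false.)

Let φ = Dia Dia (q and (not q or q)) -> Box r. Evaluate φ at each world:
  s0 (successors {s3}): φ is true.
  s1 (successors {s3}): φ is true.
  s2 (successors {s3}): φ is true.
  s3 (successors {s0, s1, s2}): φ is true.
  s4 (successors ∅): φ is true.
For instance, at s0:
  At s0: Dia Dia (q and (not q or q)) is true, Box r is true, so Dia Dia (q and (not q or q)) -> Box r is true.
    At s0: Dia Dia (q and (not q or q)) requires Dia (q and (not q or q)) at some successor in {s3}.
      Dia (q and (not q or q)) holds at s3, so Dia Dia (q and (not q or q)) is true at s0.
    At s0: Box r requires r at every successor {s3}.
      At s3: r is true.
    So Box r is true at s0.
Satisfying worlds: {s0, s1, s2, s3, s4}

s0, s1, s2, s3, s4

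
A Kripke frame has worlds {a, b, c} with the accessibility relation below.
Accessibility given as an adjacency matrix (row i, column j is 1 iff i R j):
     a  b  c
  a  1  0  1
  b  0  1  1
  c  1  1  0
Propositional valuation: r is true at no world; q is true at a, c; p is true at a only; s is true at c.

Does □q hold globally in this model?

Let φ = □q. Evaluate φ at each world:
  a (successors {a, c}): φ is true.
  b (successors {b, c}): φ is false.
  c (successors {a, b}): φ is false.
Detail at b (counterexample):
  At b: □q requires q at every successor {b, c}.
    q fails at b, so □q is false at b.

No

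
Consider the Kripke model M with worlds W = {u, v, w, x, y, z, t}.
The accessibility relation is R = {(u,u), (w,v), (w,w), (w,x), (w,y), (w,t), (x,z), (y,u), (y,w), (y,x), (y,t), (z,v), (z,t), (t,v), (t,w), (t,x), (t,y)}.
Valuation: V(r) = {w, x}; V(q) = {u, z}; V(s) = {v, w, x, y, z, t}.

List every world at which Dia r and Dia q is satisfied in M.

Recall that Dia ψ holds at a world iff ψ holds at some accessible world.
Let φ = Dia r and Dia q. Evaluate φ at each world:
  u (successors {u}): φ is false.
  v (successors ∅): φ is false.
  w (successors {v, w, x, y, t}): φ is false.
  x (successors {z}): φ is false.
  y (successors {u, w, x, t}): φ is true.
  z (successors {v, t}): φ is false.
  t (successors {v, w, x, y}): φ is false.
For instance, at w:
  At w: Dia r is true, Dia q is false, so Dia r and Dia q is false.
    At w: Dia r requires r at some successor in {v, w, x, y, t}.
      r holds at w, so Dia r is true at w.
    At w: Dia q requires q at some successor in {v, w, x, y, t}.
      At v: q is false.
      At w: q is false.
      At x: q is false.
      At y: q is false.
      At t: q is false.
    So Dia q is false at w.
Satisfying worlds: {y}

y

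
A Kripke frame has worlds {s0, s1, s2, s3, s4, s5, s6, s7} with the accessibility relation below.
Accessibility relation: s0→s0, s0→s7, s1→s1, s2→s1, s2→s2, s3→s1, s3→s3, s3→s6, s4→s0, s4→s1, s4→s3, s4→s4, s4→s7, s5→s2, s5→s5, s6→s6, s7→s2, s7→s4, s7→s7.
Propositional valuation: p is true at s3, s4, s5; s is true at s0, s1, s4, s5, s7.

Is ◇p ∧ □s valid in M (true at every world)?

Let φ = ◇p ∧ □s. Evaluate φ at each world:
  s0 (successors {s0, s7}): φ is false.
  s1 (successors {s1}): φ is false.
  s2 (successors {s1, s2}): φ is false.
  s3 (successors {s1, s3, s6}): φ is false.
  s4 (successors {s0, s1, s3, s4, s7}): φ is false.
  s5 (successors {s2, s5}): φ is false.
  s6 (successors {s6}): φ is false.
  s7 (successors {s2, s4, s7}): φ is false.
Detail at s0 (counterexample):
  At s0: ◇p is false, □s is true, so ◇p ∧ □s is false.
    At s0: ◇p requires p at some successor in {s0, s7}.
      At s0: p is false.
      At s7: p is false.
    So ◇p is false at s0.
    At s0: □s requires s at every successor {s0, s7}.
      At s0: s is true.
      At s7: s is true.
    So □s is true at s0.

No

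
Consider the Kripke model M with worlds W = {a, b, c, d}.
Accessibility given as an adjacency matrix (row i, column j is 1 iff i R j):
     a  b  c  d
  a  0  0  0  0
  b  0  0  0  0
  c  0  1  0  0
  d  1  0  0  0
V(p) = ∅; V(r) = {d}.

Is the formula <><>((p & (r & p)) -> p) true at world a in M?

No

At a: no accessible worlds, so <><>((p & (r & p)) -> p) is false.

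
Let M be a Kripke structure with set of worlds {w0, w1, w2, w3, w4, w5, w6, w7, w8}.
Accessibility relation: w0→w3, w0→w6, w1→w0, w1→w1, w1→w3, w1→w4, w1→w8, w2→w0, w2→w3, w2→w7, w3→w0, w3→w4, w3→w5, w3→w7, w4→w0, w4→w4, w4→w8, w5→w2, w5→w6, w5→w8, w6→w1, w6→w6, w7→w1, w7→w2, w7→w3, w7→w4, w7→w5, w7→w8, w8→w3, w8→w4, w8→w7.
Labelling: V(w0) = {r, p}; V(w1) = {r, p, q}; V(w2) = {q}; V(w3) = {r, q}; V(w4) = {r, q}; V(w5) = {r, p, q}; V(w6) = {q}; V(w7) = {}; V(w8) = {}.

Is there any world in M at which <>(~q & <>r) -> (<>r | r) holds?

Recall that <>ψ holds at a world iff ψ holds at some accessible world.
Let φ = <>(~q & <>r) -> (<>r | r). Evaluate φ at each world:
  w0 (successors {w3, w6}): φ is true.
  w1 (successors {w0, w1, w3, w4, w8}): φ is true.
  w2 (successors {w0, w3, w7}): φ is true.
  w3 (successors {w0, w4, w5, w7}): φ is true.
  w4 (successors {w0, w4, w8}): φ is true.
  w5 (successors {w2, w6, w8}): φ is true.
  w6 (successors {w1, w6}): φ is true.
  w7 (successors {w1, w2, w3, w4, w5, w8}): φ is true.
  w8 (successors {w3, w4, w7}): φ is true.
Detail at w0 (witness):
  At w0: <>(~q & <>r) is false, <>r | r is true, so <>(~q & <>r) -> (<>r | r) is true.
    At w0: <>(~q & <>r) requires ~q & <>r at some successor in {w3, w6}.
      At w3: ~q & <>r is false.
      At w6: ~q & <>r is false.
    So <>(~q & <>r) is false at w0.
    At w0: <>r is true, r is true, so <>r | r is true.
      At w0: <>r requires r at some successor in {w3, w6}.
        r holds at w3, so <>r is true at w0.

Yes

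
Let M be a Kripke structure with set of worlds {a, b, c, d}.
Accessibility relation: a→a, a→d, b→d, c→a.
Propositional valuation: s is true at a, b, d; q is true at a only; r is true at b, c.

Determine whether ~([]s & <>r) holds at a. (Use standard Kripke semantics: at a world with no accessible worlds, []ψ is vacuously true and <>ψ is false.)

At a: []s & <>r is false, so ~([]s & <>r) is true.
  At a: []s is true, <>r is false, so []s & <>r is false.
    At a: []s requires s at every successor {a, d}.
      At a: s is true.
      At d: s is true.
    So []s is true at a.
    At a: <>r requires r at some successor in {a, d}.
      At a: r is false.
      At d: r is false.
    So <>r is false at a.

Yes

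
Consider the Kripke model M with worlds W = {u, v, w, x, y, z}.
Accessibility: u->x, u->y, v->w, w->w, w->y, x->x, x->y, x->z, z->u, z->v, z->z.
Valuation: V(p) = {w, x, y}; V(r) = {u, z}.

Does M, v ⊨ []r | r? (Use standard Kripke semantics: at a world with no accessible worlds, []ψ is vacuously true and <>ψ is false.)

No

Recall that []ψ holds at a world iff ψ holds at every accessible world, and <>ψ holds iff ψ holds at some accessible world.
At v: []r is false, r is false, so []r | r is false.
  At v: []r requires r at every successor {w}.
    r fails at w, so []r is false at v.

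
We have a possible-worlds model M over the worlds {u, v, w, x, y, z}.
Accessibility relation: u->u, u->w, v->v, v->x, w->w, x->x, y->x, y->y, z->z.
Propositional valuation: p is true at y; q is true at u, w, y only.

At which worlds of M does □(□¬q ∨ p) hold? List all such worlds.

Recall that □ψ holds at a world iff ψ holds at every accessible world, and ◇ψ holds iff ψ holds at some accessible world.
Let φ = □(□¬q ∨ p). Evaluate φ at each world:
  u (successors {u, w}): φ is false.
  v (successors {v, x}): φ is true.
  w (successors {w}): φ is false.
  x (successors {x}): φ is true.
  y (successors {x, y}): φ is true.
  z (successors {z}): φ is true.
For instance, at z:
  At z: □(□¬q ∨ p) requires □¬q ∨ p at every successor {z}.
      At z: □¬q is true, p is false, so □¬q ∨ p is true.
  So □(□¬q ∨ p) is true at z.
Satisfying worlds: {v, x, y, z}

v, x, y, z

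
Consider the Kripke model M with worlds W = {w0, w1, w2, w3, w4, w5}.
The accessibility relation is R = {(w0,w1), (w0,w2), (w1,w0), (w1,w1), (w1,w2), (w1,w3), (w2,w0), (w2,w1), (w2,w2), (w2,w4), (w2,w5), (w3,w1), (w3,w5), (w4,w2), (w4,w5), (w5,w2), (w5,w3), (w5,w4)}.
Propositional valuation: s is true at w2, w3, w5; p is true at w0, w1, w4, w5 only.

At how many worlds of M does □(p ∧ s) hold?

0

Let φ = □(p ∧ s). Evaluate φ at each world:
  w0 (successors {w1, w2}): φ is false.
  w1 (successors {w0, w1, w2, w3}): φ is false.
  w2 (successors {w0, w1, w2, w4, w5}): φ is false.
  w3 (successors {w1, w5}): φ is false.
  w4 (successors {w2, w5}): φ is false.
  w5 (successors {w2, w3, w4}): φ is false.
For instance, at w2:
  At w2: □(p ∧ s) requires p ∧ s at every successor {w0, w1, w2, w4, w5}.
    p ∧ s fails at w0, so □(p ∧ s) is false at w2.
Satisfying worlds: none.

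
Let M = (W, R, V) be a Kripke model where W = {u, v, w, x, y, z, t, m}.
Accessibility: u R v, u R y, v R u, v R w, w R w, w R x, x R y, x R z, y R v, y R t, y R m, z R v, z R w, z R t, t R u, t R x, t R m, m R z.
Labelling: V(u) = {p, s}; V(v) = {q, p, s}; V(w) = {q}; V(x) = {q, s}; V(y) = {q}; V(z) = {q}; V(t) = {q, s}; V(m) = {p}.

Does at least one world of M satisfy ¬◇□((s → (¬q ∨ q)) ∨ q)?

Let φ = ¬◇□((s → (¬q ∨ q)) ∨ q). Evaluate φ at each world:
  u (successors {v, y}): φ is false.
  v (successors {u, w}): φ is false.
  w (successors {w, x}): φ is false.
  x (successors {y, z}): φ is false.
  y (successors {v, t, m}): φ is false.
  z (successors {v, w, t}): φ is false.
  t (successors {u, x, m}): φ is false.
  m (successors {z}): φ is false.
For instance, at y:
  At y: ◇□((s → (¬q ∨ q)) ∨ q) is true, so ¬◇□((s → (¬q ∨ q)) ∨ q) is false.
    At y: ◇□((s → (¬q ∨ q)) ∨ q) requires □((s → (¬q ∨ q)) ∨ q) at some successor in {v, t, m}.
      □((s → (¬q ∨ q)) ∨ q) holds at v, so ◇□((s → (¬q ∨ q)) ∨ q) is true at y.

No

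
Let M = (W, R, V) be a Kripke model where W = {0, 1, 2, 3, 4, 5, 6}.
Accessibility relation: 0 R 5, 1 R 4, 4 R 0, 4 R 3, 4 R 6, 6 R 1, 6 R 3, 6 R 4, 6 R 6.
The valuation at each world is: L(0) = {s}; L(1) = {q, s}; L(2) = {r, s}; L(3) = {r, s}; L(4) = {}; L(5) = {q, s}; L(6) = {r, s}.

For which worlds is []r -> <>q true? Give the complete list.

Let φ = []r -> <>q. Evaluate φ at each world:
  0 (successors {5}): φ is true.
  1 (successors {4}): φ is true.
  2 (successors ∅): φ is false.
  3 (successors ∅): φ is false.
  4 (successors {0, 3, 6}): φ is true.
  5 (successors ∅): φ is false.
  6 (successors {1, 3, 4, 6}): φ is true.
For instance, at 1:
  At 1: []r is false, <>q is false, so []r -> <>q is true.
    At 1: []r requires r at every successor {4}.
      r fails at 4, so []r is false at 1.
    At 1: <>q requires q at some successor in {4}.
      At 4: q is false.
    So <>q is false at 1.
Satisfying worlds: {0, 1, 4, 6}

0, 1, 4, 6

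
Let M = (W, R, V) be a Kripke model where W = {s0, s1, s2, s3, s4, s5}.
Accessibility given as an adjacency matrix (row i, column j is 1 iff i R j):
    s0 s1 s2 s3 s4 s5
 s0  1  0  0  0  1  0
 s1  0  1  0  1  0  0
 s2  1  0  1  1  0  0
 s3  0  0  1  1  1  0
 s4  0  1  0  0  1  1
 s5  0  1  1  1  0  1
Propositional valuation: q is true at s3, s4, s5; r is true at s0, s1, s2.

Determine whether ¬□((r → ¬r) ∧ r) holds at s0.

Yes

At s0: □((r → ¬r) ∧ r) is false, so ¬□((r → ¬r) ∧ r) is true.
  At s0: □((r → ¬r) ∧ r) requires (r → ¬r) ∧ r at every successor {s0, s4}.
    (r → ¬r) ∧ r fails at s0, so □((r → ¬r) ∧ r) is false at s0.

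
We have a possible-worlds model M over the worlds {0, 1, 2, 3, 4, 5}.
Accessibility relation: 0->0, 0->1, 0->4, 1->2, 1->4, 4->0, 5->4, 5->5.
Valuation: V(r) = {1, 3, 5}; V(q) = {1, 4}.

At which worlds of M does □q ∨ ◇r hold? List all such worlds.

0, 2, 3, 5

Let φ = □q ∨ ◇r. Evaluate φ at each world:
  0 (successors {0, 1, 4}): φ is true.
  1 (successors {2, 4}): φ is false.
  2 (successors ∅): φ is true.
  3 (successors ∅): φ is true.
  4 (successors {0}): φ is false.
  5 (successors {4, 5}): φ is true.
For instance, at 4:
  At 4: □q is false, ◇r is false, so □q ∨ ◇r is false.
    At 4: □q requires q at every successor {0}.
      q fails at 0, so □q is false at 4.
    At 4: ◇r requires r at some successor in {0}.
      At 0: r is false.
    So ◇r is false at 4.
Satisfying worlds: {0, 2, 3, 5}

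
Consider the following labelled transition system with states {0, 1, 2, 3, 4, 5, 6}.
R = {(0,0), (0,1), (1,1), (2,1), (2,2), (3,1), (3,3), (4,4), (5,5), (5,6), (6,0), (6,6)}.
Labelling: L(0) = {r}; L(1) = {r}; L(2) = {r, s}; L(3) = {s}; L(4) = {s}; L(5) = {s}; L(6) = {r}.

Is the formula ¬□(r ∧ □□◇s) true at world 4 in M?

Recall that □ψ holds at a world iff ψ holds at every accessible world, and ◇ψ holds iff ψ holds at some accessible world.
At 4: □(r ∧ □□◇s) is false, so ¬□(r ∧ □□◇s) is true.
  At 4: □(r ∧ □□◇s) requires r ∧ □□◇s at every successor {4}.
    r ∧ □□◇s fails at 4, so □(r ∧ □□◇s) is false at 4.
      At 4: r is false, □□◇s is true, so r ∧ □□◇s is false.

Yes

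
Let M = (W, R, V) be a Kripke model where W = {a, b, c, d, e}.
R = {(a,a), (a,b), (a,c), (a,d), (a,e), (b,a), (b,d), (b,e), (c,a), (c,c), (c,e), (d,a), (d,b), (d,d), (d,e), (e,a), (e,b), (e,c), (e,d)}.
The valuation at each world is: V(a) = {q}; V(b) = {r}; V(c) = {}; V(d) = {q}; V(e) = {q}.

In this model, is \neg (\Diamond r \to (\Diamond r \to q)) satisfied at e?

Recall that \Diamond ψ holds at a world iff ψ holds at some accessible world.
At e: \Diamond r \to (\Diamond r \to q) is true, so \neg (\Diamond r \to (\Diamond r \to q)) is false.
  At e: \Diamond r is true, \Diamond r \to q is true, so \Diamond r \to (\Diamond r \to q) is true.
    At e: \Diamond r requires r at some successor in {a, b, c, d}.
      r holds at b, so \Diamond r is true at e.
    At e: \Diamond r is true, q is true, so \Diamond r \to q is true.
      At e: \Diamond r requires r at some successor in {a, b, c, d}.
        r holds at b, so \Diamond r is true at e.

No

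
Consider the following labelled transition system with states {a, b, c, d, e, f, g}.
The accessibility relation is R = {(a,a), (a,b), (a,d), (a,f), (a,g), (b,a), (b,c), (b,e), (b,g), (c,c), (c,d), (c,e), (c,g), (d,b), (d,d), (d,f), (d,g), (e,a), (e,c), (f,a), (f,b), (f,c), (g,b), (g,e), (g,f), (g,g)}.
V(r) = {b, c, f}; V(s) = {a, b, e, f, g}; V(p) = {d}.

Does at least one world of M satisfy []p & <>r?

No

Recall that []ψ holds at a world iff ψ holds at every accessible world, and <>ψ holds iff ψ holds at some accessible world.
Let φ = []p & <>r. Evaluate φ at each world:
  a (successors {a, b, d, f, g}): φ is false.
  b (successors {a, c, e, g}): φ is false.
  c (successors {c, d, e, g}): φ is false.
  d (successors {b, d, f, g}): φ is false.
  e (successors {a, c}): φ is false.
  f (successors {a, b, c}): φ is false.
  g (successors {b, e, f, g}): φ is false.
For instance, at e:
  At e: []p is false, <>r is true, so []p & <>r is false.
    At e: []p requires p at every successor {a, c}.
      p fails at a, so []p is false at e.
    At e: <>r requires r at some successor in {a, c}.
      r holds at c, so <>r is true at e.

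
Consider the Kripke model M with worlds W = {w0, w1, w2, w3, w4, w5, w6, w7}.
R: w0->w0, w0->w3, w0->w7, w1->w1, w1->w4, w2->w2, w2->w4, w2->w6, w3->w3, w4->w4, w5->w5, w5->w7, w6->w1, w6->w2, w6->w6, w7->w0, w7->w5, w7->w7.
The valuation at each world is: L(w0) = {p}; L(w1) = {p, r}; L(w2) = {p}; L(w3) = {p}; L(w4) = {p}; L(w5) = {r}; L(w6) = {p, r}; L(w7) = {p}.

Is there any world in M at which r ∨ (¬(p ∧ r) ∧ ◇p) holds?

Yes

Let φ = r ∨ (¬(p ∧ r) ∧ ◇p). Evaluate φ at each world:
  w0 (successors {w0, w3, w7}): φ is true.
  w1 (successors {w1, w4}): φ is true.
  w2 (successors {w2, w4, w6}): φ is true.
  w3 (successors {w3}): φ is true.
  w4 (successors {w4}): φ is true.
  w5 (successors {w5, w7}): φ is true.
  w6 (successors {w1, w2, w6}): φ is true.
  w7 (successors {w0, w5, w7}): φ is true.
Detail at w0 (witness):
  At w0: r is false, ¬(p ∧ r) ∧ ◇p is true, so r ∨ (¬(p ∧ r) ∧ ◇p) is true.
    At w0: ¬(p ∧ r) is true, ◇p is true, so ¬(p ∧ r) ∧ ◇p is true.
      At w0: ◇p requires p at some successor in {w0, w3, w7}.
        p holds at w0, so ◇p is true at w0.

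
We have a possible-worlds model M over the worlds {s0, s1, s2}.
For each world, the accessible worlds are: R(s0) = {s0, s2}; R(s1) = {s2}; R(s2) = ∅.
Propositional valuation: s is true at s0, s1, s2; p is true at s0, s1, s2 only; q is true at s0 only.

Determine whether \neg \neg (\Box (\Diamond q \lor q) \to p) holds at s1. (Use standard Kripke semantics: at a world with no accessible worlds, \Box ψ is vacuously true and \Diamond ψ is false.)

Recall that \Box ψ holds at a world iff ψ holds at every accessible world, and \Diamond ψ holds iff ψ holds at some accessible world.
At s1: \neg (\Box (\Diamond q \lor q) \to p) is false, so \neg \neg (\Box (\Diamond q \lor q) \to p) is true.
  At s1: \Box (\Diamond q \lor q) \to p is true, so \neg (\Box (\Diamond q \lor q) \to p) is false.
    At s1: \Box (\Diamond q \lor q) is false, p is true, so \Box (\Diamond q \lor q) \to p is true.
      At s1: \Box (\Diamond q \lor q) requires \Diamond q \lor q at every successor {s2}.
        \Diamond q \lor q fails at s2, so \Box (\Diamond q \lor q) is false at s1.

Yes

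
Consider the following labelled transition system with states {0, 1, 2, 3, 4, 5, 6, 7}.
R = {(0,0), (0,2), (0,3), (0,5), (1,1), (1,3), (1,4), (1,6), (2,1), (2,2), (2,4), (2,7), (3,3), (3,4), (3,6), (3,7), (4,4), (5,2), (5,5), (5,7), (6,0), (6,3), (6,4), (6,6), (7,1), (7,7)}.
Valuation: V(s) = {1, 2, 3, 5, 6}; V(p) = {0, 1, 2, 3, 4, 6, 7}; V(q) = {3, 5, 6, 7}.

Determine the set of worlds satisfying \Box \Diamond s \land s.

Recall that \Box ψ holds at a world iff ψ holds at every accessible world, and \Diamond ψ holds iff ψ holds at some accessible world.
Let φ = \Box \Diamond s \land s. Evaluate φ at each world:
  0 (successors {0, 2, 3, 5}): φ is false.
  1 (successors {1, 3, 4, 6}): φ is false.
  2 (successors {1, 2, 4, 7}): φ is false.
  3 (successors {3, 4, 6, 7}): φ is false.
  4 (successors {4}): φ is false.
  5 (successors {2, 5, 7}): φ is true.
  6 (successors {0, 3, 4, 6}): φ is false.
  7 (successors {1, 7}): φ is false.
For instance, at 2:
  At 2: \Box \Diamond s is false, s is true, so \Box \Diamond s \land s is false.
    At 2: \Box \Diamond s requires \Diamond s at every successor {1, 2, 4, 7}.
      \Diamond s fails at 4, so \Box \Diamond s is false at 2.
Satisfying worlds: {5}

5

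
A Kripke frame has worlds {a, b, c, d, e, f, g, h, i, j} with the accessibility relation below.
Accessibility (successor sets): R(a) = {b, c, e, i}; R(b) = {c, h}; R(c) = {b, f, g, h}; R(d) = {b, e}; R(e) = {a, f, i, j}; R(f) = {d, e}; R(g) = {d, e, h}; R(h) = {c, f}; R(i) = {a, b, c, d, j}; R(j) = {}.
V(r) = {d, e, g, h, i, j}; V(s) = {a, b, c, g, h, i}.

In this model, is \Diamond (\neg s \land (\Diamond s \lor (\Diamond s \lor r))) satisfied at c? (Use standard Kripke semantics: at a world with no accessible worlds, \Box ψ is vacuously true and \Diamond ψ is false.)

At c: \Diamond (\neg s \land (\Diamond s \lor (\Diamond s \lor r))) requires \neg s \land (\Diamond s \lor (\Diamond s \lor r)) at some successor in {b, f, g, h}.
  At b: \neg s \land (\Diamond s \lor (\Diamond s \lor r)) is false.
  At f: \neg s \land (\Diamond s \lor (\Diamond s \lor r)) is false.
  At g: \neg s \land (\Diamond s \lor (\Diamond s \lor r)) is false.
  At h: \neg s \land (\Diamond s \lor (\Diamond s \lor r)) is false.
So \Diamond (\neg s \land (\Diamond s \lor (\Diamond s \lor r))) is false at c.

No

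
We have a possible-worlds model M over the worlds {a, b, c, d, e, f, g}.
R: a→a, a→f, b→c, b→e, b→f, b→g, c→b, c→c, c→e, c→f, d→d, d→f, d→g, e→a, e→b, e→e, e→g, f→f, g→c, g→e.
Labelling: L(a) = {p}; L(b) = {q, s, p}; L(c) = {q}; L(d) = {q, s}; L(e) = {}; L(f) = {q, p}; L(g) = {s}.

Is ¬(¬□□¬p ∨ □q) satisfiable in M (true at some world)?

No

Let φ = ¬(¬□□¬p ∨ □q). Evaluate φ at each world:
  a (successors {a, f}): φ is false.
  b (successors {c, e, f, g}): φ is false.
  c (successors {b, c, e, f}): φ is false.
  d (successors {d, f, g}): φ is false.
  e (successors {a, b, e, g}): φ is false.
  f (successors {f}): φ is false.
  g (successors {c, e}): φ is false.
For instance, at e:
  At e: ¬□□¬p ∨ □q is true, so ¬(¬□□¬p ∨ □q) is false.
    At e: ¬□□¬p is true, □q is false, so ¬□□¬p ∨ □q is true.
      At e: □□¬p is false, so ¬□□¬p is true.
      At e: □q requires q at every successor {a, b, e, g}.
        q fails at a, so □q is false at e.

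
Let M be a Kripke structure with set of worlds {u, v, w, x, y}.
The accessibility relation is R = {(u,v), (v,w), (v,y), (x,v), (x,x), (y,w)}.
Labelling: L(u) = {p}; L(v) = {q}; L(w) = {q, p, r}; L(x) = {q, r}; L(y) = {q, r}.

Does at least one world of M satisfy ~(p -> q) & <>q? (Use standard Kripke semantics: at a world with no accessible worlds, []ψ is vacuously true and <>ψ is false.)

Let φ = ~(p -> q) & <>q. Evaluate φ at each world:
  u (successors {v}): φ is true.
  v (successors {w, y}): φ is false.
  w (successors ∅): φ is false.
  x (successors {v, x}): φ is false.
  y (successors {w}): φ is false.
Detail at u (witness):
  At u: ~(p -> q) is true, <>q is true, so ~(p -> q) & <>q is true.
    At u: <>q requires q at some successor in {v}.
      q holds at v, so <>q is true at u.

Yes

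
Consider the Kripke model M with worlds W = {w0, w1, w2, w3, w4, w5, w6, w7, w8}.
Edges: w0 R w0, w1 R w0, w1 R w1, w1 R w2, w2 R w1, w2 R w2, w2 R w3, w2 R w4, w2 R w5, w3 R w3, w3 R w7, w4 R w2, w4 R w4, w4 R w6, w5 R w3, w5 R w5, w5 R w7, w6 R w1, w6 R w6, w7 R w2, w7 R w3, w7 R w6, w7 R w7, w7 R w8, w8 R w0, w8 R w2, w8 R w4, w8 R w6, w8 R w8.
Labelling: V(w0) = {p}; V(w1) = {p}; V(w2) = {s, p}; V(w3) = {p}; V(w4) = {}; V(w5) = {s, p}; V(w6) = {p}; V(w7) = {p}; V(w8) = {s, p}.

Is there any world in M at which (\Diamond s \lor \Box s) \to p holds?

Recall that \Box ψ holds at a world iff ψ holds at every accessible world, and \Diamond ψ holds iff ψ holds at some accessible world.
Let φ = (\Diamond s \lor \Box s) \to p. Evaluate φ at each world:
  w0 (successors {w0}): φ is true.
  w1 (successors {w0, w1, w2}): φ is true.
  w2 (successors {w1, w2, w3, w4, w5}): φ is true.
  w3 (successors {w3, w7}): φ is true.
  w4 (successors {w2, w4, w6}): φ is false.
  w5 (successors {w3, w5, w7}): φ is true.
  w6 (successors {w1, w6}): φ is true.
  w7 (successors {w2, w3, w6, w7, w8}): φ is true.
  w8 (successors {w0, w2, w4, w6, w8}): φ is true.
Detail at w0 (witness):
  At w0: \Diamond s \lor \Box s is false, p is true, so (\Diamond s \lor \Box s) \to p is true.
    At w0: \Diamond s is false, \Box s is false, so \Diamond s \lor \Box s is false.
      At w0: \Diamond s requires s at some successor in {w0}.
        At w0: s is false.
      So \Diamond s is false at w0.
      At w0: \Box s requires s at every successor {w0}.
        s fails at w0, so \Box s is false at w0.

Yes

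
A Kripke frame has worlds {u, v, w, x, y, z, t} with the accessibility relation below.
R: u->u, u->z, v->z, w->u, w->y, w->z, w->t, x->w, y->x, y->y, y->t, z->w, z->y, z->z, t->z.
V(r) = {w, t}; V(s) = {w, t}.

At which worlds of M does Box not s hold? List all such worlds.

u, v, t

Let φ = Box not s. Evaluate φ at each world:
  u (successors {u, z}): φ is true.
  v (successors {z}): φ is true.
  w (successors {u, y, z, t}): φ is false.
  x (successors {w}): φ is false.
  y (successors {x, y, t}): φ is false.
  z (successors {w, y, z}): φ is false.
  t (successors {z}): φ is true.
For instance, at t:
  At t: Box not s requires not s at every successor {z}.
    At z: not s is true.
  So Box not s is true at t.
Satisfying worlds: {u, v, t}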